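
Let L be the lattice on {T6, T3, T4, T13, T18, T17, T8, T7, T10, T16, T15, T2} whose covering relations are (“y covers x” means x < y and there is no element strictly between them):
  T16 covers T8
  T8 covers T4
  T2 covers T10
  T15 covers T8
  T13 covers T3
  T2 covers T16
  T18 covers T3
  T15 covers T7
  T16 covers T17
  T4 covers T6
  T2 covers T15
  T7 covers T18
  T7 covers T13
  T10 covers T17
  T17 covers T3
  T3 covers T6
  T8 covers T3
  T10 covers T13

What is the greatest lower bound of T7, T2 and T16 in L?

T3

Common lower bounds of {T7, T2, T16}: T3, T6.
The greatest among these is T3.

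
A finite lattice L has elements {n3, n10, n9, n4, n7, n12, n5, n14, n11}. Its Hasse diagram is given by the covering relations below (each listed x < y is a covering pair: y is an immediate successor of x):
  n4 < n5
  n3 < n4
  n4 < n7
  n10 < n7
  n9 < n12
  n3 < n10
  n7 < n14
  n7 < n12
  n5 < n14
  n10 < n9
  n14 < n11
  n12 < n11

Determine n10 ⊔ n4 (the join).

n7

Common upper bounds of {n10, n4}: n11, n12, n14, n7.
The least among these is n7.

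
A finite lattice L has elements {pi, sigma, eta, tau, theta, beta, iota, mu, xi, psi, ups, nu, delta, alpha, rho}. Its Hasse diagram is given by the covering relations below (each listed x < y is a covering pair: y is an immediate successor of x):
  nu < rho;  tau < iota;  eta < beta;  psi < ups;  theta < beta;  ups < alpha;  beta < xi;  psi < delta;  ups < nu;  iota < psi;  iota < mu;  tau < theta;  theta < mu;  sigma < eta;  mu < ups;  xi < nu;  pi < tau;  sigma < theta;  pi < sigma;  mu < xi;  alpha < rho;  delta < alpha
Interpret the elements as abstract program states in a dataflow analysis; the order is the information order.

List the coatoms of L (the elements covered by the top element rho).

The coatoms are exactly the elements covered by rho: alpha, nu.

alpha, nu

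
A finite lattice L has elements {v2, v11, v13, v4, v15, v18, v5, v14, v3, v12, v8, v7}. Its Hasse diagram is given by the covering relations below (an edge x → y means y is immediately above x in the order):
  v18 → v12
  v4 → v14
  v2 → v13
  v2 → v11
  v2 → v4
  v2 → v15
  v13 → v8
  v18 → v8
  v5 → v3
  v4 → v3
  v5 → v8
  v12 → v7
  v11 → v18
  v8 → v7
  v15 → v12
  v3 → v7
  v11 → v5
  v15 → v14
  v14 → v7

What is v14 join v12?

v7

Common upper bounds of {v14, v12}: v7.
The least among these is v7.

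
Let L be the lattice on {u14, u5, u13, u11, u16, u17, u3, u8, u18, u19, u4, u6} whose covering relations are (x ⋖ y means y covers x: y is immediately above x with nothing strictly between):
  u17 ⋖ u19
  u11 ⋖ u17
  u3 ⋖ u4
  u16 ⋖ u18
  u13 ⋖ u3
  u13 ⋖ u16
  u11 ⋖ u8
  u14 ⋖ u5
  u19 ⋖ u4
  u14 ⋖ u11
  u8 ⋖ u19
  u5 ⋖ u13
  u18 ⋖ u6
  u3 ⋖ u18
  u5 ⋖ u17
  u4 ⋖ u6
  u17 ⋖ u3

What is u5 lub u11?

u17

Common upper bounds of {u5, u11}: u17, u18, u19, u3, u4, u6.
The least among these is u17.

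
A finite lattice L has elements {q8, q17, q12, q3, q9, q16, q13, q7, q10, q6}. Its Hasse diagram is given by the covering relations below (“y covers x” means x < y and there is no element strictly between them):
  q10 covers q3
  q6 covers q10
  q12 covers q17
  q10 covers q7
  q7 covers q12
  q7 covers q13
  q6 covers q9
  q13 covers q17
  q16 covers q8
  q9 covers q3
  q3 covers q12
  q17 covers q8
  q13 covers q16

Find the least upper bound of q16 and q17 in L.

Common upper bounds of {q16, q17}: q10, q13, q6, q7.
The least among these is q13.

q13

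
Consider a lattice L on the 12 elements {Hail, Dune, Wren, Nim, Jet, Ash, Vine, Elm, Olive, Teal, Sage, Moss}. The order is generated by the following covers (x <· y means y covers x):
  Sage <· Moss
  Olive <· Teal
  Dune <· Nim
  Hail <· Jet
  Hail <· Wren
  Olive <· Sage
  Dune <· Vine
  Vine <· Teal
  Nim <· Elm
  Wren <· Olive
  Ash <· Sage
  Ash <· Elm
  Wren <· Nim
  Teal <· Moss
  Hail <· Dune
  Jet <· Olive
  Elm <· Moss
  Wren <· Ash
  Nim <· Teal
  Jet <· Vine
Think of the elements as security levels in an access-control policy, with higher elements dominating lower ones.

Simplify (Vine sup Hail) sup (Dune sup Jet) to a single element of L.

Vine ∨ Hail = Vine
Dune ∨ Jet = Vine
Vine ∨ Vine = Vine

Vine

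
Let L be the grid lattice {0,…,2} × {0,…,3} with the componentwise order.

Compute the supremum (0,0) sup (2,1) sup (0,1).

Common upper bounds of {(0,0), (2,1), (0,1)}: (2,1), (2,2), (2,3).
The least among these is (2,1).

(2,1)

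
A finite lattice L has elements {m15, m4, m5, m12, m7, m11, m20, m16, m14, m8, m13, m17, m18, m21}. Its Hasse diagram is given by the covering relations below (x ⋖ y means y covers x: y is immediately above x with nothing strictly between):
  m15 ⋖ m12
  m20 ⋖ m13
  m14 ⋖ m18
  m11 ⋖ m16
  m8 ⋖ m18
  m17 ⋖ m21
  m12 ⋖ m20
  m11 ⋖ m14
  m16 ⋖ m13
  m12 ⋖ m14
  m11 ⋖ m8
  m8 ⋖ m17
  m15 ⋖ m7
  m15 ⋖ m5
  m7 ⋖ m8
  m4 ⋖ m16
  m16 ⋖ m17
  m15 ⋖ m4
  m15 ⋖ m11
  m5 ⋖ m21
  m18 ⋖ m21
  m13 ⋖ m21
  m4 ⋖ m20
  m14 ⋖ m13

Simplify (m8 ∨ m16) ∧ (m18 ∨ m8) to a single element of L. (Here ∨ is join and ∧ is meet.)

m8

m8 ∨ m16 = m17
m18 ∨ m8 = m18
m17 ∧ m18 = m8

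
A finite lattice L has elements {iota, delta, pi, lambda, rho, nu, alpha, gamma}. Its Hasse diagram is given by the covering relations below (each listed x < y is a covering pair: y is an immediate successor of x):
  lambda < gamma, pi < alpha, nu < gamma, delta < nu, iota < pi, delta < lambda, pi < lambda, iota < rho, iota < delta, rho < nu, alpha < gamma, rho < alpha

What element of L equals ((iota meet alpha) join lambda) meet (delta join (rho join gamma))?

lambda

iota ∧ alpha = iota
iota ∨ lambda = lambda
rho ∨ gamma = gamma
delta ∨ gamma = gamma
lambda ∧ gamma = lambda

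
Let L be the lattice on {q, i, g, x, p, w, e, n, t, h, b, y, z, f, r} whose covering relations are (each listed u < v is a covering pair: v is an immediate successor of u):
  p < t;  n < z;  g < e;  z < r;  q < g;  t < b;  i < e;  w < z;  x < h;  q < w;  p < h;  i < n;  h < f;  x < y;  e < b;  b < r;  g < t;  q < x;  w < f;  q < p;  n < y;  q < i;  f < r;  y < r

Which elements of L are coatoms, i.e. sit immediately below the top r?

b, f, y, z

The coatoms are exactly the elements covered by r: b, f, y, z.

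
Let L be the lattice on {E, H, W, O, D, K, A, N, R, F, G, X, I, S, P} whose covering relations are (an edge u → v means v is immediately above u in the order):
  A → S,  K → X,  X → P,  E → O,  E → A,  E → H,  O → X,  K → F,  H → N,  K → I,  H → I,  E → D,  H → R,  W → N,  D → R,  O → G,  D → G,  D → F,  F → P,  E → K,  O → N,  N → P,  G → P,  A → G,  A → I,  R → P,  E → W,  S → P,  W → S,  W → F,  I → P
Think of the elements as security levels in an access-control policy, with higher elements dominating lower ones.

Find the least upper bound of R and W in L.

Common upper bounds of {R, W}: P.
The least among these is P.

P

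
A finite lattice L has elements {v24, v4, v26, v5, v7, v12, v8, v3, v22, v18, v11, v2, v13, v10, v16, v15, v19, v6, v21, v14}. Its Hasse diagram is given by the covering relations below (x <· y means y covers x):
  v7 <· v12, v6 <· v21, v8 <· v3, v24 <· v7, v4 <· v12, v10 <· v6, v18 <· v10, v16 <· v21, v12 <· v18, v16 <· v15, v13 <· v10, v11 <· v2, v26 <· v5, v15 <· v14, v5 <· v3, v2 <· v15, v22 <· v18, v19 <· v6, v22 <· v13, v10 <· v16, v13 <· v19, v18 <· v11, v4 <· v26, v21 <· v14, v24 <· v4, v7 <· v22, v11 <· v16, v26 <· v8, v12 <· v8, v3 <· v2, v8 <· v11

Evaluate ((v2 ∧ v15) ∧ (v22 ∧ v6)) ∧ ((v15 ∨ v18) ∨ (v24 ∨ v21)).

v22

v2 ∧ v15 = v2
v22 ∧ v6 = v22
v2 ∧ v22 = v22
v15 ∨ v18 = v15
v24 ∨ v21 = v21
v15 ∨ v21 = v14
v22 ∧ v14 = v22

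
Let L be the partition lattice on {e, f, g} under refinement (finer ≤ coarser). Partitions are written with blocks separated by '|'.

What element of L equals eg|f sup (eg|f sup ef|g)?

eg|f ∨ ef|g = efg
eg|f ∨ efg = efg

efg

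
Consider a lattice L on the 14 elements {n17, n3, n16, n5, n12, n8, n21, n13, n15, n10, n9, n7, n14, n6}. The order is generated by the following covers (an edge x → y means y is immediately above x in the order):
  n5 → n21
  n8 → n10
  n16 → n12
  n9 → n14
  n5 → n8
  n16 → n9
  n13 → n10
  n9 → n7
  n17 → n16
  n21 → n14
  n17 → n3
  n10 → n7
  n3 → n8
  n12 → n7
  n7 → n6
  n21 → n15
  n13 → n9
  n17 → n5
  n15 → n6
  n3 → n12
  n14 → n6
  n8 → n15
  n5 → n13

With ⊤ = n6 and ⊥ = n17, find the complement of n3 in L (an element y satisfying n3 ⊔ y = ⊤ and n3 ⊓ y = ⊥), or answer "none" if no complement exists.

n14

Need y with n3 ∨ y = n6 and n3 ∧ y = n17.
Checking each element gives: n14.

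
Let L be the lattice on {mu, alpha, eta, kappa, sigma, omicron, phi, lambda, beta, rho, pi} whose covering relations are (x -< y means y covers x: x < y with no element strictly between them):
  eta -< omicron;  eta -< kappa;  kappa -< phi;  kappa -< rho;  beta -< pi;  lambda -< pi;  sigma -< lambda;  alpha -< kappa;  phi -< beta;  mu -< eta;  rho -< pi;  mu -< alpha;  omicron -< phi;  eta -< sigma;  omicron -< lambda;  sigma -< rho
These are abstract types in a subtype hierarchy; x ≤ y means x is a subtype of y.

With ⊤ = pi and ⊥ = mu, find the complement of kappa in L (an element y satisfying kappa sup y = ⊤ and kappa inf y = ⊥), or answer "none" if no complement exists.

For every candidate y, either kappa ∨ y ≠ pi or kappa ∧ y ≠ mu; no complement exists.

none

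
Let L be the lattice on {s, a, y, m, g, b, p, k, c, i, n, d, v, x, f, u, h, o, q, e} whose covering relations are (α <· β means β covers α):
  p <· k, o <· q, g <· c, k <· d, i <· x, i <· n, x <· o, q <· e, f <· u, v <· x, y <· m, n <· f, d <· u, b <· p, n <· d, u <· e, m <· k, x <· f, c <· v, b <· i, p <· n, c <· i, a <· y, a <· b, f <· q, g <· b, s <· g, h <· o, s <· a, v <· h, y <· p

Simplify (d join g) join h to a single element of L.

e

d ∨ g = d
d ∨ h = e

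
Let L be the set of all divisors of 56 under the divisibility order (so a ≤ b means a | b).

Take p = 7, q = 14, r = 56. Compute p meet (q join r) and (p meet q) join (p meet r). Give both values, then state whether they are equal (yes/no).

7; 7; yes

q join r = 56, so p meet (q join r) = 7 meet 56 = 7.
p meet q = 7 and p meet r = 7, so (p meet q) join (p meet r) = 7 join 7 = 7.
Equal: yes.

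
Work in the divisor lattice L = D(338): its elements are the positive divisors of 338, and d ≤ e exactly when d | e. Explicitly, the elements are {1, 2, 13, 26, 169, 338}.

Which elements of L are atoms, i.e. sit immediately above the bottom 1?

13, 2

The atoms are exactly the elements that cover 1: 13, 2.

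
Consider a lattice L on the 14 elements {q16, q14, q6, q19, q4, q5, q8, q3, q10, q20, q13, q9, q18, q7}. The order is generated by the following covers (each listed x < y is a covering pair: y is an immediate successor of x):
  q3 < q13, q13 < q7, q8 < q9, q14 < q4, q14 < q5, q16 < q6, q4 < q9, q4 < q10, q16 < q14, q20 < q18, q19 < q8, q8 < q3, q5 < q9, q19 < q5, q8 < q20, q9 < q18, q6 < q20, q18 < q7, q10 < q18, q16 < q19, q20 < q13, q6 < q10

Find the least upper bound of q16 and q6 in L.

q6

Common upper bounds of {q16, q6}: q10, q13, q18, q20, q6, q7.
The least among these is q6.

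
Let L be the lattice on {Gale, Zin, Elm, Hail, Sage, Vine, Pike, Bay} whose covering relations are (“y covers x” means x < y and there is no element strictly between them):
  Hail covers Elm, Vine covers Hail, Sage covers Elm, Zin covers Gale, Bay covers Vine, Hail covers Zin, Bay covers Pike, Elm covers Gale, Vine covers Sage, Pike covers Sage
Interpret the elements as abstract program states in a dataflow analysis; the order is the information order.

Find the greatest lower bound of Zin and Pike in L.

Common lower bounds of {Zin, Pike}: Gale.
The greatest among these is Gale.

Gale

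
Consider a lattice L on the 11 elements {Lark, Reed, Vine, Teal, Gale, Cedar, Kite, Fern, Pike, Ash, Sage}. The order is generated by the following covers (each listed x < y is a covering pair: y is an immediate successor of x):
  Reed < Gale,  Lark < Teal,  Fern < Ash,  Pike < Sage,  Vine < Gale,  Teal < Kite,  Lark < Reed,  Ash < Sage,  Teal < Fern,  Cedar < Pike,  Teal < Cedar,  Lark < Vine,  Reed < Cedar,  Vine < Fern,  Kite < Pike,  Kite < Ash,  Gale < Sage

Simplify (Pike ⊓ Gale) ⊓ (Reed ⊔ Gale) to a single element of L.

Reed

Pike ∧ Gale = Reed
Reed ∨ Gale = Gale
Reed ∧ Gale = Reed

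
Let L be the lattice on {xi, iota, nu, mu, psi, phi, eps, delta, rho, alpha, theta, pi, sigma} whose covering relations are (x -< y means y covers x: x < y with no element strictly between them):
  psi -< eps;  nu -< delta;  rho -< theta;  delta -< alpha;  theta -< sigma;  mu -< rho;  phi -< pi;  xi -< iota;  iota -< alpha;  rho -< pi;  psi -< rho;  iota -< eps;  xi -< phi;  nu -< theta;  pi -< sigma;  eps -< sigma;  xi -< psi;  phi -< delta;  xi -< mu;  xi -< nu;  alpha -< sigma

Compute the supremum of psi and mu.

rho

Common upper bounds of {psi, mu}: pi, rho, sigma, theta.
The least among these is rho.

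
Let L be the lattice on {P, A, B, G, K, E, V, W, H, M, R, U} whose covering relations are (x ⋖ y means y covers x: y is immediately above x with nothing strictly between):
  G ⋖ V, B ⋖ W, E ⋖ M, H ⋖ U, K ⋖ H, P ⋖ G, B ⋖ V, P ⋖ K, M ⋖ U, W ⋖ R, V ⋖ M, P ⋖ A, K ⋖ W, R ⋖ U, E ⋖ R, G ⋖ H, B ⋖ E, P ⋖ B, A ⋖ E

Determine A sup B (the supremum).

E

Common upper bounds of {A, B}: E, M, R, U.
The least among these is E.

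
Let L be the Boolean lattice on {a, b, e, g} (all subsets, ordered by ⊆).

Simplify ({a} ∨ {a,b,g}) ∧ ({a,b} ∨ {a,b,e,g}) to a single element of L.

{a} ∨ {a,b,g} = {a,b,g}
{a,b} ∨ {a,b,e,g} = {a,b,e,g}
{a,b,g} ∧ {a,b,e,g} = {a,b,g}

{a,b,g}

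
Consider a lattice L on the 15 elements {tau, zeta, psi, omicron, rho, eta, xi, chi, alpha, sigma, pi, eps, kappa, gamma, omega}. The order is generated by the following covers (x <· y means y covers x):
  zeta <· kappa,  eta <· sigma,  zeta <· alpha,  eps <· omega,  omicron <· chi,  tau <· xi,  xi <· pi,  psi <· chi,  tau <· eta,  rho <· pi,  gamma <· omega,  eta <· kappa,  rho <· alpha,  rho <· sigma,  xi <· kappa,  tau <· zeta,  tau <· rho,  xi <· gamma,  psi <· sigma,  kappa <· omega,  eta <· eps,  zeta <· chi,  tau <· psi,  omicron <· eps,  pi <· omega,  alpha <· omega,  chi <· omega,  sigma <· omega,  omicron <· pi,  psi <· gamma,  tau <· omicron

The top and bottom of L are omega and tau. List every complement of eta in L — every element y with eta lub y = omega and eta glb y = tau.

Need y with eta ∨ y = omega and eta ∧ y = tau.
Checking each element gives: alpha, chi, gamma, pi.

alpha, chi, gamma, pi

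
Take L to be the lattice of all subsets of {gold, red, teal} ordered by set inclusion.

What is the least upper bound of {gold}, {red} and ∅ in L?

{gold,red}

Common upper bounds of {{gold}, {red}, ∅}: {gold,red,teal}, {gold,red}.
The least among these is {gold,red}.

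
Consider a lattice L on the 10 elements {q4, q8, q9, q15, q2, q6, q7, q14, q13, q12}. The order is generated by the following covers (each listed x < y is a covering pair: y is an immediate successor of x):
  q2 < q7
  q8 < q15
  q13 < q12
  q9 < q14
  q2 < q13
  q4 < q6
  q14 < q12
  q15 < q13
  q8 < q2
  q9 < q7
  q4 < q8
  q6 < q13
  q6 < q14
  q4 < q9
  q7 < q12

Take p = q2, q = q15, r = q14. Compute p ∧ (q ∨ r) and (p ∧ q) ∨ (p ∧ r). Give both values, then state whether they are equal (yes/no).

q ∨ r = q12, so p ∧ (q ∨ r) = q2 ∧ q12 = q2.
p ∧ q = q8 and p ∧ r = q4, so (p ∧ q) ∨ (p ∧ r) = q8 ∨ q4 = q8.
Equal: no.

q2; q8; no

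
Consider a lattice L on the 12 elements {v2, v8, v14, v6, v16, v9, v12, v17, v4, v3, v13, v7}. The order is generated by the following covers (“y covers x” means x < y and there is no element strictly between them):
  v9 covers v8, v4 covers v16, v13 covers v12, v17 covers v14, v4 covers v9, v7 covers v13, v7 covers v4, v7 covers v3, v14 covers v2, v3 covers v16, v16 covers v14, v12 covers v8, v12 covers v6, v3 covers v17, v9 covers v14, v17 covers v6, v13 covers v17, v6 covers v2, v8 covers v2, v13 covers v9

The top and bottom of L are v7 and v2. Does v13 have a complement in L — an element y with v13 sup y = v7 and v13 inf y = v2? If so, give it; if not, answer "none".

none

For every candidate y, either v13 ∨ y ≠ v7 or v13 ∧ y ≠ v2; no complement exists.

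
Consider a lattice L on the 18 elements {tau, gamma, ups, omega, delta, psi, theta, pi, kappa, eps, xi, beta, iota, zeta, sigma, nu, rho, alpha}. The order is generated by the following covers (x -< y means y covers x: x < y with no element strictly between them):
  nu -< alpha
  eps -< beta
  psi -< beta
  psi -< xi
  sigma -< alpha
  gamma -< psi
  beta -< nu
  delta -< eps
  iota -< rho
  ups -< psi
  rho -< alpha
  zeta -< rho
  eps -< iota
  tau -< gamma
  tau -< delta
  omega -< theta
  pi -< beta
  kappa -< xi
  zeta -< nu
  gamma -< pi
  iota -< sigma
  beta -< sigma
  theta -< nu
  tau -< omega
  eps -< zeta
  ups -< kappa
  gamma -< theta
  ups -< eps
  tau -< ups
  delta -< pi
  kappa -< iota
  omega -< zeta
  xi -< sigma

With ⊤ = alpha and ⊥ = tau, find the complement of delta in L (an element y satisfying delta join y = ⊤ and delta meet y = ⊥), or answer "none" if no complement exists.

none

For every candidate y, either delta ∨ y ≠ alpha or delta ∧ y ≠ tau; no complement exists.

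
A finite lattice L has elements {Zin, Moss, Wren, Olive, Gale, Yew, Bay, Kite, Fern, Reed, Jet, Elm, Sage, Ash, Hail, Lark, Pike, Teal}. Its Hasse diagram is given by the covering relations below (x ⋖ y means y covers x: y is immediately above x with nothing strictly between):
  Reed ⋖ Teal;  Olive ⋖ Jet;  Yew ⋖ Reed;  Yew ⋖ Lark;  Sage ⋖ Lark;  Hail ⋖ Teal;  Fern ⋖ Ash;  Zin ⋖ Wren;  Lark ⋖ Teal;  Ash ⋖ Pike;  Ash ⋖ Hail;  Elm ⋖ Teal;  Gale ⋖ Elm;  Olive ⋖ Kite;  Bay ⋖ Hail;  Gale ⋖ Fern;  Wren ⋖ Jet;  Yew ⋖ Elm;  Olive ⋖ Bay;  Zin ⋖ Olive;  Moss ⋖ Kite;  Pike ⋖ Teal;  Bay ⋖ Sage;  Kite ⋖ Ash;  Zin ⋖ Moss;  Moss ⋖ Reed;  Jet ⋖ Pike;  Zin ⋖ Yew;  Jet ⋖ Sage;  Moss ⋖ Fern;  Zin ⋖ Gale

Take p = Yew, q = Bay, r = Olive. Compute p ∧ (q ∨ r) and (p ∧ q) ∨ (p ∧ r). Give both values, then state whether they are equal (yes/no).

Zin; Zin; yes

q ∨ r = Bay, so p ∧ (q ∨ r) = Yew ∧ Bay = Zin.
p ∧ q = Zin and p ∧ r = Zin, so (p ∧ q) ∨ (p ∧ r) = Zin ∨ Zin = Zin.
Equal: yes.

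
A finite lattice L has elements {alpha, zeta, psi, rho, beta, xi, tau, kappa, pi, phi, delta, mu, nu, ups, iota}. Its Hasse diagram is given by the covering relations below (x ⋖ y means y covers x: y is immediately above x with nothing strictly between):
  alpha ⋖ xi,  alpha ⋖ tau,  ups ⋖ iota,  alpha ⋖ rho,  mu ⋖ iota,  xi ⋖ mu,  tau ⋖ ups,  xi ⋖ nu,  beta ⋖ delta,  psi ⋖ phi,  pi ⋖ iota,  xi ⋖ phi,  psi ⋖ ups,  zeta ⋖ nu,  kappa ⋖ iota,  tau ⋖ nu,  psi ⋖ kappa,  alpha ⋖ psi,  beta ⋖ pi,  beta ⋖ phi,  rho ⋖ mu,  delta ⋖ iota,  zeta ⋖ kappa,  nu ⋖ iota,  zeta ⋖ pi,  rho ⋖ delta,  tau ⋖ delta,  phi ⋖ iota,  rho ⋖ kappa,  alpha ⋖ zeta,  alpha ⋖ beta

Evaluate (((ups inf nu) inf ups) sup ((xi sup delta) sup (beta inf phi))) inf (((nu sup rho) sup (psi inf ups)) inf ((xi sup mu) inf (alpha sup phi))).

xi

ups ∧ nu = tau
tau ∧ ups = tau
xi ∨ delta = iota
beta ∧ phi = beta
iota ∨ beta = iota
tau ∨ iota = iota
nu ∨ rho = iota
psi ∧ ups = psi
iota ∨ psi = iota
xi ∨ mu = mu
alpha ∨ phi = phi
mu ∧ phi = xi
iota ∧ xi = xi
iota ∧ xi = xi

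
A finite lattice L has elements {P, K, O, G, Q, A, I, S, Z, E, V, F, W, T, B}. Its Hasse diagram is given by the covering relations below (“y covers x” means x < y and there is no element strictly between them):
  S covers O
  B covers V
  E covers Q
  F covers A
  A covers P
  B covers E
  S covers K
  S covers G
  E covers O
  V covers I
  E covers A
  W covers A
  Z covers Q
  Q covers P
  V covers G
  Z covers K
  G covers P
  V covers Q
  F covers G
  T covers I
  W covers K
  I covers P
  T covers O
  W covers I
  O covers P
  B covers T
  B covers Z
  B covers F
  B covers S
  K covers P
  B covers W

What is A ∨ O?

E

Common upper bounds of {A, O}: B, E.
The least among these is E.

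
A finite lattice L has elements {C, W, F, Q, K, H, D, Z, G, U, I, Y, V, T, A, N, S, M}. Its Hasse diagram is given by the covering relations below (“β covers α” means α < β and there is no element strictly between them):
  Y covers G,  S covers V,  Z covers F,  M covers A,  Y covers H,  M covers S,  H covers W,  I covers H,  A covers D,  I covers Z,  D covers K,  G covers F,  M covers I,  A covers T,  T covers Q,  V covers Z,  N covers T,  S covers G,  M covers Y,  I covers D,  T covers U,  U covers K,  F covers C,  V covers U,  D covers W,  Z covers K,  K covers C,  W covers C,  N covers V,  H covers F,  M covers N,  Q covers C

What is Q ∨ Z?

Common upper bounds of {Q, Z}: M, N.
The least among these is N.

N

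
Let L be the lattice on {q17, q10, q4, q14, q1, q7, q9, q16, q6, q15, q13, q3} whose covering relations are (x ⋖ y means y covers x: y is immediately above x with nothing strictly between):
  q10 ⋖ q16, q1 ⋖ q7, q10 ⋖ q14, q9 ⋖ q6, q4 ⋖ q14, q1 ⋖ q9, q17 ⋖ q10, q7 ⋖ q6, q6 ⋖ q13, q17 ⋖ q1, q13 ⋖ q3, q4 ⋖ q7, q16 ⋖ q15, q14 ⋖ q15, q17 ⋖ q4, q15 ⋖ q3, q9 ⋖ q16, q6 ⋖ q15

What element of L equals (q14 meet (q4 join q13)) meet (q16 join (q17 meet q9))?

q4 ∨ q13 = q13
q14 ∧ q13 = q4
q17 ∧ q9 = q17
q16 ∨ q17 = q16
q4 ∧ q16 = q17

q17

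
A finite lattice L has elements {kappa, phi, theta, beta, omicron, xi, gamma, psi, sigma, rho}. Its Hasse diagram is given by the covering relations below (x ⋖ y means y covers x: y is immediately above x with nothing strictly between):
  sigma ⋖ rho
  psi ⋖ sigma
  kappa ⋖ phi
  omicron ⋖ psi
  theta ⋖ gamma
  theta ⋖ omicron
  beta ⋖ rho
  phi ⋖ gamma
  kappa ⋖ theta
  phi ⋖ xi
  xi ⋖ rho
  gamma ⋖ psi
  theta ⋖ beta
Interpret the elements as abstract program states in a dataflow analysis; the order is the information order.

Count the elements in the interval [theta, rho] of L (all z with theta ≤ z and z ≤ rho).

7

The interval [theta, rho] = {beta, gamma, omicron, psi, rho, sigma, theta}, which has 7 elements.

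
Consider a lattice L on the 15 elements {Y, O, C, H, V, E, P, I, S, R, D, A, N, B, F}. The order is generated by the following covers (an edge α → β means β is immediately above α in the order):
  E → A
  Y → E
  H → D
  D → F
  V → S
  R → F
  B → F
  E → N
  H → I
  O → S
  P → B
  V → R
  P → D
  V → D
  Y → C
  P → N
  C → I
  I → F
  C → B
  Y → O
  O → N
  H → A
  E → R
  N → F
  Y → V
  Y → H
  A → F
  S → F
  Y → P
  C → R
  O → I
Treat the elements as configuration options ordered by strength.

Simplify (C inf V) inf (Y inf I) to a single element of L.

Y

C ∧ V = Y
Y ∧ I = Y
Y ∧ Y = Y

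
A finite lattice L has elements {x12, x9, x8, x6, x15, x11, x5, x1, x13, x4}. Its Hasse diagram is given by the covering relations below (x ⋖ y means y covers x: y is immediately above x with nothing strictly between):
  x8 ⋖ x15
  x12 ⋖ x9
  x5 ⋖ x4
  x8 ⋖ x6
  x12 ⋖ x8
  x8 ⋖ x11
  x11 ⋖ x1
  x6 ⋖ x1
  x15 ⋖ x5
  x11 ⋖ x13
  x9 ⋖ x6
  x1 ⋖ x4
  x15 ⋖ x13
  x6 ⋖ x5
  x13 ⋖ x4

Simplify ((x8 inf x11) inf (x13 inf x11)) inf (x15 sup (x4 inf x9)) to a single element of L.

x8 ∧ x11 = x8
x13 ∧ x11 = x11
x8 ∧ x11 = x8
x4 ∧ x9 = x9
x15 ∨ x9 = x5
x8 ∧ x5 = x8

x8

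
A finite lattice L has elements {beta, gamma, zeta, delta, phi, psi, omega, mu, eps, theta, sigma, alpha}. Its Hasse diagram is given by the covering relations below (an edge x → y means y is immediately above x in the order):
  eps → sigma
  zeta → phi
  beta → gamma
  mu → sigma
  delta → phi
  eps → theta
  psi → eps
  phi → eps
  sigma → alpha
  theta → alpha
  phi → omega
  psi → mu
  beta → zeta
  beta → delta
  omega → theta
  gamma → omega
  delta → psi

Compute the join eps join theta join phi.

Common upper bounds of {eps, theta, phi}: alpha, theta.
The least among these is theta.

theta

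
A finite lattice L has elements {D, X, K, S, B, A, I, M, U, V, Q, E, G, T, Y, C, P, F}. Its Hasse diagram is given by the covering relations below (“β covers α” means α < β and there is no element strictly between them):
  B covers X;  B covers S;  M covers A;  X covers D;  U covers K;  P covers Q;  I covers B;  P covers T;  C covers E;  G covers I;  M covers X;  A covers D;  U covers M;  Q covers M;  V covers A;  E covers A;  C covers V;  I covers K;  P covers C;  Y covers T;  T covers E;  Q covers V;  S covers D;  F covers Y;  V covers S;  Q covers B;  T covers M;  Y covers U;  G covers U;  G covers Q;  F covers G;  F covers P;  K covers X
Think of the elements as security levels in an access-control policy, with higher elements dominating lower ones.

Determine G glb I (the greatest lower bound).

Common lower bounds of {G, I}: B, D, I, K, S, X.
The greatest among these is I.

I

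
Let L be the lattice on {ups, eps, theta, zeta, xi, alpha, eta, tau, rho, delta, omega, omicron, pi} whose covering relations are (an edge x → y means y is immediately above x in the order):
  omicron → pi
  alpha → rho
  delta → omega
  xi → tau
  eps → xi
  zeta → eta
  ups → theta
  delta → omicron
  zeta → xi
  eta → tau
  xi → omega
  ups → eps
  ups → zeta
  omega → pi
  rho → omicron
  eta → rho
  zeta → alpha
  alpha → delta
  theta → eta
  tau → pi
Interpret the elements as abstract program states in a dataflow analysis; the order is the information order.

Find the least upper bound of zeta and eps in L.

xi

Common upper bounds of {zeta, eps}: omega, pi, tau, xi.
The least among these is xi.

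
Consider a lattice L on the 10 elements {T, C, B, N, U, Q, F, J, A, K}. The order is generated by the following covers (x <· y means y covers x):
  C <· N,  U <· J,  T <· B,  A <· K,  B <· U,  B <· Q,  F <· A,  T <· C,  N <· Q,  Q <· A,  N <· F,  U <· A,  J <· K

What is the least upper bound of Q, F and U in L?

Common upper bounds of {Q, F, U}: A, K.
The least among these is A.

A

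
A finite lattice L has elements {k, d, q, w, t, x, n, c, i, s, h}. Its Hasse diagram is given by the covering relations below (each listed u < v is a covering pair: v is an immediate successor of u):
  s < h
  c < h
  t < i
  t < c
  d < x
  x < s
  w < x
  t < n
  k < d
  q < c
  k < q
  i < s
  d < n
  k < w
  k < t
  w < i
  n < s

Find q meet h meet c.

q

Common lower bounds of {q, h, c}: k, q.
The greatest among these is q.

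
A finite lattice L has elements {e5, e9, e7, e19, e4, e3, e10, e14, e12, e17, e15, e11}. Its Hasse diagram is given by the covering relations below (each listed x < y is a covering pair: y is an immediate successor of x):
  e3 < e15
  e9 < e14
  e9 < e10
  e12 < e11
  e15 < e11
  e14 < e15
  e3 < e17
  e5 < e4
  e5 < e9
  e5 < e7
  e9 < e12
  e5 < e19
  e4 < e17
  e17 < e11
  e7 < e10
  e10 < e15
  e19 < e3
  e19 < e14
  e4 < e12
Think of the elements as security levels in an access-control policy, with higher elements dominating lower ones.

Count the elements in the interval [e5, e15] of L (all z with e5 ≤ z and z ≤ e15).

The interval [e5, e15] = {e10, e14, e15, e19, e3, e5, e7, e9}, which has 8 elements.

8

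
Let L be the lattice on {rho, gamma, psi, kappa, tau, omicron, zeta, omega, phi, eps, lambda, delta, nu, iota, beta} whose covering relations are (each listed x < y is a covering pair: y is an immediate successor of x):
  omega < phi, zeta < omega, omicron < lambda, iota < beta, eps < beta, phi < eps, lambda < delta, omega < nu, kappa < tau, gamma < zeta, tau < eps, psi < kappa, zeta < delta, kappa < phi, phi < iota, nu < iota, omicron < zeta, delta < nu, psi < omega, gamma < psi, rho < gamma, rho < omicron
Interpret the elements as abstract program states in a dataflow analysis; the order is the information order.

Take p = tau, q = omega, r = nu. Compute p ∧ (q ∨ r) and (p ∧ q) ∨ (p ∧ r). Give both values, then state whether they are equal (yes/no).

psi; psi; yes

q ∨ r = nu, so p ∧ (q ∨ r) = tau ∧ nu = psi.
p ∧ q = psi and p ∧ r = psi, so (p ∧ q) ∨ (p ∧ r) = psi ∨ psi = psi.
Equal: yes.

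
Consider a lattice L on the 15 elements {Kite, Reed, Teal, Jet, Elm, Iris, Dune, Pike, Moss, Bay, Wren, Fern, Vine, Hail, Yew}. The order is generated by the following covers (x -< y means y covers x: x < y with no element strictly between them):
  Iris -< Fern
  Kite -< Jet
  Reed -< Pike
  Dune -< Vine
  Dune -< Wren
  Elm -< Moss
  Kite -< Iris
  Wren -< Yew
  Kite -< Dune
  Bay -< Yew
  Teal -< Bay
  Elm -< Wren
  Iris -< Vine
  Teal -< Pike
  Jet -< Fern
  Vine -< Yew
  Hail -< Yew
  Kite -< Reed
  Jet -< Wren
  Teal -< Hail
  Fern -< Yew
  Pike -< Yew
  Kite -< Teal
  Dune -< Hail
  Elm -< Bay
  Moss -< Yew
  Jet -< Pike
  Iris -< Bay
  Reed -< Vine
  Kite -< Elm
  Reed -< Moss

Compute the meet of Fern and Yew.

Common lower bounds of {Fern, Yew}: Fern, Iris, Jet, Kite.
The greatest among these is Fern.

Fern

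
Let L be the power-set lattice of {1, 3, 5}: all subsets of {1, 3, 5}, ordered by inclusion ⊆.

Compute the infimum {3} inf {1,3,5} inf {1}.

Under ⊆, meet is intersection: {3} ∩ {1,3,5} ∩ {1} = ∅.

∅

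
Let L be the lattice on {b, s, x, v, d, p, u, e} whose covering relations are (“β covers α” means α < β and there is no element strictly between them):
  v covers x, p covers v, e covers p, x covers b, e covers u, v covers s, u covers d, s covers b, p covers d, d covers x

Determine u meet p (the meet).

Common lower bounds of {u, p}: b, d, x.
The greatest among these is d.

d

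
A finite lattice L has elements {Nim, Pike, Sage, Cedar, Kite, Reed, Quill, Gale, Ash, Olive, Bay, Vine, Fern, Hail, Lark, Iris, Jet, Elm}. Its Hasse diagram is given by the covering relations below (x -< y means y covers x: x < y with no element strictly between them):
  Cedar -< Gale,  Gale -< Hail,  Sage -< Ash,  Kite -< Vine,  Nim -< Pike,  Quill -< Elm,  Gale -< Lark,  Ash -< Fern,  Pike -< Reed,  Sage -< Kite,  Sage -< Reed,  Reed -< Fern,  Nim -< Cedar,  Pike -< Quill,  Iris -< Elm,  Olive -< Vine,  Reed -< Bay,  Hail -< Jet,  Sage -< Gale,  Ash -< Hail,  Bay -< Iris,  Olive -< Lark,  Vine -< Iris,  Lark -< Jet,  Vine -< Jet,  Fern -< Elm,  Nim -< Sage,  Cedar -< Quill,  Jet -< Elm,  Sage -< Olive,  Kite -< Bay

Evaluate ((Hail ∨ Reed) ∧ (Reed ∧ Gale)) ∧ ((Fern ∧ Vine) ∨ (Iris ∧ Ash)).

Hail ∨ Reed = Elm
Reed ∧ Gale = Sage
Elm ∧ Sage = Sage
Fern ∧ Vine = Sage
Iris ∧ Ash = Sage
Sage ∨ Sage = Sage
Sage ∧ Sage = Sage

Sage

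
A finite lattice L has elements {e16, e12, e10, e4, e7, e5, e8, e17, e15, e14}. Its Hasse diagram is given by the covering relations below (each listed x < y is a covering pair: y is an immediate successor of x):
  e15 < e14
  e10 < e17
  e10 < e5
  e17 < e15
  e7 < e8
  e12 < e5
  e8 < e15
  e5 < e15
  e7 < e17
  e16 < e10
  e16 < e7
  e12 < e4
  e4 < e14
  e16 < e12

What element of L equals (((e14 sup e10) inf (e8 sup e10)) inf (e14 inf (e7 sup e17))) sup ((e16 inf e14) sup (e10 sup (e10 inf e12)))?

e17

e14 ∨ e10 = e14
e8 ∨ e10 = e15
e14 ∧ e15 = e15
e7 ∨ e17 = e17
e14 ∧ e17 = e17
e15 ∧ e17 = e17
e16 ∧ e14 = e16
e10 ∧ e12 = e16
e10 ∨ e16 = e10
e16 ∨ e10 = e10
e17 ∨ e10 = e17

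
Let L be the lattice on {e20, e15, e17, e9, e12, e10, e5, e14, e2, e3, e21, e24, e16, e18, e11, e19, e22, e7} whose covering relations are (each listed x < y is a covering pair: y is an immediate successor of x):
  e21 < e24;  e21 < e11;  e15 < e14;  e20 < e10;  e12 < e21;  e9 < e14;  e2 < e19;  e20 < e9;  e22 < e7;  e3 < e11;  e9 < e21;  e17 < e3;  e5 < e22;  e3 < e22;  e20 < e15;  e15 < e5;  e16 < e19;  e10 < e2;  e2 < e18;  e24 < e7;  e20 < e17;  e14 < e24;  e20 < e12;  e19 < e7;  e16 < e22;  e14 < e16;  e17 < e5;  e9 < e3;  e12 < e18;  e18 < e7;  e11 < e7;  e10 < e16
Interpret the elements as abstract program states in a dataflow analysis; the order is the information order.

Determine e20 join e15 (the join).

Common upper bounds of {e20, e15}: e14, e15, e16, e19, e22, e24, e5, e7.
The least among these is e15.

e15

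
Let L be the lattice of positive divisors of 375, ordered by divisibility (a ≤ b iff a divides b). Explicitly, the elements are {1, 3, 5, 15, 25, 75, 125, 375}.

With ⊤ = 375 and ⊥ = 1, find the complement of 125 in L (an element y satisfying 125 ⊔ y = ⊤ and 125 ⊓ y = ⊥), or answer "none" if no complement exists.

3

Need y with 125 ∨ y = 375 and 125 ∧ y = 1.
Checking each element gives: 3.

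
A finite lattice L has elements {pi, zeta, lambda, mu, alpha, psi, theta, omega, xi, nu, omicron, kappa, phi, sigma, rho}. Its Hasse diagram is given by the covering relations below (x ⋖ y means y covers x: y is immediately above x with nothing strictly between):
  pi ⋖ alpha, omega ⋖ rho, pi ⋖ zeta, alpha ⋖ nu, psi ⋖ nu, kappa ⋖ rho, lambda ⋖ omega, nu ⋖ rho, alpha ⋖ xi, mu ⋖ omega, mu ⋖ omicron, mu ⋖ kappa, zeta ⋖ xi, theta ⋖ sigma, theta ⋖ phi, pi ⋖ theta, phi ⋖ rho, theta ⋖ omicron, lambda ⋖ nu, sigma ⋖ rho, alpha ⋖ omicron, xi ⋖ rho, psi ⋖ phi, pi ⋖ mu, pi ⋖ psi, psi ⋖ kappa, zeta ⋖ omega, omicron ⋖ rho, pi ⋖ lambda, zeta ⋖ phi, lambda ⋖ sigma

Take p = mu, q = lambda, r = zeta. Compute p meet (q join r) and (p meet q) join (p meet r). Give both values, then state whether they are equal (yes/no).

mu; pi; no

q join r = omega, so p meet (q join r) = mu meet omega = mu.
p meet q = pi and p meet r = pi, so (p meet q) join (p meet r) = pi join pi = pi.
Equal: no.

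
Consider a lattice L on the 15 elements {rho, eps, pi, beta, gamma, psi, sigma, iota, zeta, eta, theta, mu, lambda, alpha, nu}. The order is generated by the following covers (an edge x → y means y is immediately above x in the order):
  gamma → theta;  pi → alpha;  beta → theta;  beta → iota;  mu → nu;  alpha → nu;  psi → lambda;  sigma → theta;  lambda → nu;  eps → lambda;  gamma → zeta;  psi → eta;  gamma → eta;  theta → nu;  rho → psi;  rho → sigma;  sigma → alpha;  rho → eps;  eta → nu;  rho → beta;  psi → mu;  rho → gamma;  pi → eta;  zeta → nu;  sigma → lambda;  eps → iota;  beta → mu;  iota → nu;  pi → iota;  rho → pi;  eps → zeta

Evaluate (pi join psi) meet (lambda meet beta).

rho

pi ∨ psi = eta
lambda ∧ beta = rho
eta ∧ rho = rho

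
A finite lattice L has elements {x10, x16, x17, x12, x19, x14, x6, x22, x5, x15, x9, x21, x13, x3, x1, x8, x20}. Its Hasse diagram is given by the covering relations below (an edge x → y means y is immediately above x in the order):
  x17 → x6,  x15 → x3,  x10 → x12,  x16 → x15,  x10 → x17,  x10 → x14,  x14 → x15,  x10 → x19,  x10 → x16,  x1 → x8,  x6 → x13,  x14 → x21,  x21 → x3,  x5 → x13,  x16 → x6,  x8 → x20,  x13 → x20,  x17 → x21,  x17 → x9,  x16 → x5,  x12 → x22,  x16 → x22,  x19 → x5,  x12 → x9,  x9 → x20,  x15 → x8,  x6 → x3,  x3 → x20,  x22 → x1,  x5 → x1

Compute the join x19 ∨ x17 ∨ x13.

Common upper bounds of {x19, x17, x13}: x13, x20.
The least among these is x13.

x13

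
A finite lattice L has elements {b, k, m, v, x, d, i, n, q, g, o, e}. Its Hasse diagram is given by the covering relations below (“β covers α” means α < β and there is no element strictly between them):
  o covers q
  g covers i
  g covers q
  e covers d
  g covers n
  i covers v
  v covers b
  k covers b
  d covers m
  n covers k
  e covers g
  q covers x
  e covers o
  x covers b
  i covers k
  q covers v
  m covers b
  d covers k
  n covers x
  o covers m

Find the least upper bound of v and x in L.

Common upper bounds of {v, x}: e, g, o, q.
The least among these is q.

q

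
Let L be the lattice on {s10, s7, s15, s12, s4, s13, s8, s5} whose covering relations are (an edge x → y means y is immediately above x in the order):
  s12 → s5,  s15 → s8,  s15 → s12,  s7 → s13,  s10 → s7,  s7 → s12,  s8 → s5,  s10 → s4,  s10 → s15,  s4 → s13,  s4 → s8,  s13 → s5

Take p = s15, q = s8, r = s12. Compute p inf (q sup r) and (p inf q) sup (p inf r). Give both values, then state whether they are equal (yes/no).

s15; s15; yes

q sup r = s5, so p inf (q sup r) = s15 inf s5 = s15.
p inf q = s15 and p inf r = s15, so (p inf q) sup (p inf r) = s15 sup s15 = s15.
Equal: yes.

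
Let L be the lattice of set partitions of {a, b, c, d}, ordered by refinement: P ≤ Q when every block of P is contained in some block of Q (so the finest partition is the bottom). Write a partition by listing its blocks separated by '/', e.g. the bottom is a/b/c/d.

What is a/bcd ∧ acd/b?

a/b/cd

Common lower bounds of {a/bcd, acd/b}: a/b/c/d, a/b/cd.
The greatest among these is a/b/cd.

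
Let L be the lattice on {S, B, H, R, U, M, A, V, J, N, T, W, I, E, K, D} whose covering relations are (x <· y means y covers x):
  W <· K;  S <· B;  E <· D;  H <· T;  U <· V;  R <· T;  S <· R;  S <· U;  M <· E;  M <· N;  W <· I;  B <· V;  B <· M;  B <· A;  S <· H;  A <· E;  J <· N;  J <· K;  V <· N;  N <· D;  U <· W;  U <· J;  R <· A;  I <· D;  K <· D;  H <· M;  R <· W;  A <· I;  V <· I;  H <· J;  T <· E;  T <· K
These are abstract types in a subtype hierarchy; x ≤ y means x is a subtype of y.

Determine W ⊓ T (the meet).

Common lower bounds of {W, T}: R, S.
The greatest among these is R.

R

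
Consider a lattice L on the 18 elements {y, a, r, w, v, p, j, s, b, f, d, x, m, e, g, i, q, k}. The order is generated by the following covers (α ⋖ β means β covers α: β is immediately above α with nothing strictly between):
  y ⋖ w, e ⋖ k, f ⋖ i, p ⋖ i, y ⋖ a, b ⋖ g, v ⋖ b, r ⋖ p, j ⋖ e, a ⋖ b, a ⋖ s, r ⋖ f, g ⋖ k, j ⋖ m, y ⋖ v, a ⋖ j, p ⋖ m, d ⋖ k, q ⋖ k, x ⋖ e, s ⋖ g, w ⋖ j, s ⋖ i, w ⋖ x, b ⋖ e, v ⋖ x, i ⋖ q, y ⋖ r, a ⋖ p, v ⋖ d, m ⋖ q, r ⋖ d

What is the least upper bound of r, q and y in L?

q

Common upper bounds of {r, q, y}: k, q.
The least among these is q.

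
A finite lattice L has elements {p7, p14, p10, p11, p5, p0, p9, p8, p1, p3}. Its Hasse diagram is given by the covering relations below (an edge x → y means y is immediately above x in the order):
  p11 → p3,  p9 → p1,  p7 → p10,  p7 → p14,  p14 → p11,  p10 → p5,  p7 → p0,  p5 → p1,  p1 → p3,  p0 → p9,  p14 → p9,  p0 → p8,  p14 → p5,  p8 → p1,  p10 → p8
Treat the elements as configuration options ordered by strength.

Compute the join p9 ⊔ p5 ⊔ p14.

Common upper bounds of {p9, p5, p14}: p1, p3.
The least among these is p1.

p1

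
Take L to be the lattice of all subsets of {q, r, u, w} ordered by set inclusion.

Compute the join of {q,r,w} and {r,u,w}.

{q,r,u,w}

Under ⊆, join is union: {q,r,w} ∪ {r,u,w} = {q,r,u,w}.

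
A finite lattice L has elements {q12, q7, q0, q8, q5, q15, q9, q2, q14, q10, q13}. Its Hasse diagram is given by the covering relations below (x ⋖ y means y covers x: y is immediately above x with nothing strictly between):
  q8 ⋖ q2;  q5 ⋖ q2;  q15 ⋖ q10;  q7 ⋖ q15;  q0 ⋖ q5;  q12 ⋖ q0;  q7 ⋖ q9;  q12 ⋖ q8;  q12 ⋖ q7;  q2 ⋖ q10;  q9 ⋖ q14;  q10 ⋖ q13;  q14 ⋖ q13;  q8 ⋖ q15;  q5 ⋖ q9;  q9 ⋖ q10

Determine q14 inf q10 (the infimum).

q9

Common lower bounds of {q14, q10}: q0, q12, q5, q7, q9.
The greatest among these is q9.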